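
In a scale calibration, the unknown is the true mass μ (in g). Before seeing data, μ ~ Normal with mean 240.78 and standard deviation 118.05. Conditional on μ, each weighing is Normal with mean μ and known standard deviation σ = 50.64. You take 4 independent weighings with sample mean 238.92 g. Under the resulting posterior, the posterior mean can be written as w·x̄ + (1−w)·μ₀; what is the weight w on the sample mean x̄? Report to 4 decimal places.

0.9560

For Normal data with known variance σ², a Normal(μ₀, σ₀²) prior on μ is conjugate. Posterior precision = 1/σ₀² + n/σ²; posterior mean is the precision-weighted average of μ₀ and x̄.
σ₀² = 118.05² = 13935.8025, σ² = 50.64² = 2564.4096. Prior precision 1/σ₀² = 1/13935.8025; data precision n/σ² = 4/2564.4096.
w = (n/σ²)/(1/σ₀² + n/σ²) = n·σ₀²/(σ² + n·σ₀²) = 4·13935.8025/(2564.4096 + 4·13935.8025) = 55743.21/58307.6196 = 0.9560.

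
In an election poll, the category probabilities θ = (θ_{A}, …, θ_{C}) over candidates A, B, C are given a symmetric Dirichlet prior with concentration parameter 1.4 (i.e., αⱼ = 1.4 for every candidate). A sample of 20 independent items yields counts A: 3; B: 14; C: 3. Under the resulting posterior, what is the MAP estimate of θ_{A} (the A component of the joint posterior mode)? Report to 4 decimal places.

The Dirichlet prior is conjugate to the Multinomial likelihood: each posterior αⱼ = prior αⱼ + observed count nⱼ.
Posterior concentration: (4.4, 15.4, 4.4), total = 24.2.
Joint mode component: (α_{A}−1)/(Σα−K) = 3.4/21.2 = 0.1604.

0.1604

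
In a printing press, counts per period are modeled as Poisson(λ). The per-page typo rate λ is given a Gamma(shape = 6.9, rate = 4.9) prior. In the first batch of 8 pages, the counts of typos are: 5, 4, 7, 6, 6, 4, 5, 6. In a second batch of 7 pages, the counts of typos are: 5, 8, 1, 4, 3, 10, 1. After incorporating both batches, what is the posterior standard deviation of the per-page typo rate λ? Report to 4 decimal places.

With a Gamma(shape α, rate β) prior, the Poisson likelihood is conjugate: the posterior is Gamma(α + ΣXᵢ, β + n).
Batch 1: sum of counts S = 43 over n = 8 pages.
After batch 1: Gamma(α+S, β+n) = Gamma(6.9+43, 4.9+8) = Gamma(49.9, 12.9).
Batch 2: sum of counts S = 32 over n = 7 pages.
After batch 2: Gamma(α+S, β+n) = Gamma(49.9+32, 12.9+7) = Gamma(81.9, 19.9).
SD = √α/β = √81.9/19.9 = 0.4548.

0.4548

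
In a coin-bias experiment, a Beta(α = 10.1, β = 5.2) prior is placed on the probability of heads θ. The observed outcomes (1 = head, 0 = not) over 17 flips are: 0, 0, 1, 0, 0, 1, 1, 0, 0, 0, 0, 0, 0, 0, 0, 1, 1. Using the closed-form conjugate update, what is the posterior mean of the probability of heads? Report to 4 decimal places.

0.4675

The Beta prior is conjugate to a Binomial/Bernoulli likelihood; the update adds successes to α and failures to β.
Posterior: Beta(α+k, β+n−k) = Beta(10.1+5, 5.2+12) = Beta(15.1, 17.2).
Posterior mean = α/(α+β) = 15.1/32.3 = 0.4675.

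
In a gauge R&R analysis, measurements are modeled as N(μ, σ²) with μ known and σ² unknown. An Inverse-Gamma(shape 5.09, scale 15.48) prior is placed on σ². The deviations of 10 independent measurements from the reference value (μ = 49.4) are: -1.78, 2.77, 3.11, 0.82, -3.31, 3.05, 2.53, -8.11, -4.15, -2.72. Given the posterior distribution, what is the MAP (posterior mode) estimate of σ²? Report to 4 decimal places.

7.6284

With known mean μ and an Inverse-Gamma(α, β) prior on σ², the Normal likelihood is conjugate: posterior is Inv-Gamma(α + n/2, β + Σ(xᵢ−μ)²/2).
Σ(xᵢ−μ)² = (-1.78)² + (2.77)² + (3.11)² + (0.82)² + (-3.31)² + (3.05)² + (2.53)² + (-8.11)² + (-4.15)² + (-2.72)² = 138.2383.
Posterior: Inv-Gamma(5.09 + 10/2, 15.48 + 138.2383/2) = Inv-Gamma(10.09, 84.59915).
Mode = β/(α+1) = 84.59915/11.09 = 7.6284.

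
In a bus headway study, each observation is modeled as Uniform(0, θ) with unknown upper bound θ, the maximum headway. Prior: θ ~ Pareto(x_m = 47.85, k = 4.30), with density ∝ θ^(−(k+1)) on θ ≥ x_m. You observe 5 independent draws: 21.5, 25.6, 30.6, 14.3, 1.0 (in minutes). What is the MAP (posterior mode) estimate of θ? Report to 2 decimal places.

A Pareto(scale x_m, shape k) prior on the upper bound θ of Uniform(0, θ) is conjugate: posterior is Pareto(max(x_m, max xᵢ), k + n).
Sample maximum = 30.6; prior scale x_m = 47.85 → posterior scale = max = 47.85.
Posterior shape = 4.30 + 5 = 9.30.
The Pareto density is decreasing on [x_m, ∞), so the mode is x_m = 47.85.

47.85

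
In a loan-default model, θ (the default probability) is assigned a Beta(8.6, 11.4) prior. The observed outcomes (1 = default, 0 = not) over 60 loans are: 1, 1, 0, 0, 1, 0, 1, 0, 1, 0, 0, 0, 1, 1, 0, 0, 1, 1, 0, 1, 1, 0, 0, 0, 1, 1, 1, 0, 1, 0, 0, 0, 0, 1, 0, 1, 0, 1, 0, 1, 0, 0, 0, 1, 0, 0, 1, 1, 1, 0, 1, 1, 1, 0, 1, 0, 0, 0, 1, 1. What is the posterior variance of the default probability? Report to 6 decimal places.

0.003075

The Beta prior is conjugate to a Binomial/Bernoulli likelihood; the update adds successes to α and failures to β.
Posterior: Beta(α+k, β+n−k) = Beta(8.6+29, 11.4+31) = Beta(37.6, 42.4).
Var = αβ/((α+β)²(α+β+1)) = 37.6·42.4/(80.0²·81.0) = 0.003075.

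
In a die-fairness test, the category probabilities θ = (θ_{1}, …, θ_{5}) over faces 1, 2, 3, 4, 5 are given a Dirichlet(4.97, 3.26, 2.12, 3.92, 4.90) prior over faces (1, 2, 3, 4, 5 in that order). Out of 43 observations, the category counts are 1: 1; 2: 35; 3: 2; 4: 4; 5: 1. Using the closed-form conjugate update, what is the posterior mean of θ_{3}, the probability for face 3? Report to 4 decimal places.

The Dirichlet prior is conjugate to the Multinomial likelihood: each posterior αⱼ = prior αⱼ + observed count nⱼ.
Posterior concentration: (5.97, 38.26, 4.12, 7.92, 5.90), total = 62.17.
E[θ_{3}|data] = α_{3}/Σα = 4.12/62.17 = 0.0663.

0.0663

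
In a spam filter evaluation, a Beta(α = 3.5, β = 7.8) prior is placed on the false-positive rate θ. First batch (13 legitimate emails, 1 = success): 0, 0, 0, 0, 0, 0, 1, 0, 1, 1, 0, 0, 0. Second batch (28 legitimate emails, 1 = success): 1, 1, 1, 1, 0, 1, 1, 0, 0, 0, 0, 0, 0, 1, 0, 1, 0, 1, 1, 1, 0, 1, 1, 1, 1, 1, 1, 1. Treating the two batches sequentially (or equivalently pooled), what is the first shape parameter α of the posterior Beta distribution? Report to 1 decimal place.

The Beta prior is conjugate to a Binomial/Bernoulli likelihood; the update adds successes to α and failures to β.
After batch 1: Beta(3.5+3, 7.8+10) = Beta(6.5, 17.8).
After batch 2: Beta(6.5+18, 17.8+10) = Beta(24.5, 27.8).
Posterior α = 24.5.

24.5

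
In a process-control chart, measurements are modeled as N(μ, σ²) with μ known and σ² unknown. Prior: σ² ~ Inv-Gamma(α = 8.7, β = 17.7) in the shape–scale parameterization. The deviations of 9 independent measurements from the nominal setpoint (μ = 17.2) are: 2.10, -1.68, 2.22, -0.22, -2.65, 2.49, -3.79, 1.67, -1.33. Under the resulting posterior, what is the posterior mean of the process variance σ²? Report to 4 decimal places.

With known mean μ and an Inverse-Gamma(α, β) prior on σ², the Normal likelihood is conjugate: posterior is Inv-Gamma(α + n/2, β + Σ(xᵢ−μ)²/2).
Σ(xᵢ−μ)² = (2.10)² + (-1.68)² + (2.22)² + (-0.22)² + (-2.65)² + (2.49)² + (-3.79)² + (1.67)² + (-1.33)² = 44.3537.
Posterior: Inv-Gamma(8.7 + 9/2, 17.7 + 44.3537/2) = Inv-Gamma(13.20, 39.87685).
E[σ²|data] = β/(α−1) = 39.87685/12.20 = 3.2686.

3.2686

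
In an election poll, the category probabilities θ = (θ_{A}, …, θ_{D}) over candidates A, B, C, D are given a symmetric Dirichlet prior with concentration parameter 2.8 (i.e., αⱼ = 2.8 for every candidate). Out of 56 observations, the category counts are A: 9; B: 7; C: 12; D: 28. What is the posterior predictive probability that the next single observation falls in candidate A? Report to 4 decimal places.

The Dirichlet prior is conjugate to the Multinomial likelihood: each posterior αⱼ = prior αⱼ + observed count nⱼ.
Posterior concentration: (11.8, 9.8, 14.8, 30.8), total = 67.2.
P(next = A | data) = α_{A}/Σα = 0.1756.

0.1756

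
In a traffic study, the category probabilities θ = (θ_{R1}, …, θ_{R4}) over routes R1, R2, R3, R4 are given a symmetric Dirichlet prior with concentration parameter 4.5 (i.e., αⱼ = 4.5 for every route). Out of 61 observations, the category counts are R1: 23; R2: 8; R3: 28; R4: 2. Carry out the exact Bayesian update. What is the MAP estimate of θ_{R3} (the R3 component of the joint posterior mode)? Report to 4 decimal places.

0.4200

The Dirichlet prior is conjugate to the Multinomial likelihood: each posterior αⱼ = prior αⱼ + observed count nⱼ.
Posterior concentration: (27.5, 12.5, 32.5, 6.5), total = 79.0.
Joint mode component: (α_{R3}−1)/(Σα−K) = 31.5/75.0 = 0.4200.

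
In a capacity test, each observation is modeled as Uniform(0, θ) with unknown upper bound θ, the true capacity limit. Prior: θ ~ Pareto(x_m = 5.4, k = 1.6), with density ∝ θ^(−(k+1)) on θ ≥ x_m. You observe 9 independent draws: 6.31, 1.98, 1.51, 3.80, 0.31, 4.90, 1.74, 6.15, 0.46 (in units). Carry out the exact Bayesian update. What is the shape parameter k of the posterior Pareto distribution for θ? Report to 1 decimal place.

10.6

A Pareto(scale x_m, shape k) prior on the upper bound θ of Uniform(0, θ) is conjugate: posterior is Pareto(max(x_m, max xᵢ), k + n).
Sample maximum = 6.31; prior scale x_m = 5.4 → posterior scale = max = 6.31.
Posterior shape = 1.6 + 9 = 10.6.
Posterior shape k = 10.6.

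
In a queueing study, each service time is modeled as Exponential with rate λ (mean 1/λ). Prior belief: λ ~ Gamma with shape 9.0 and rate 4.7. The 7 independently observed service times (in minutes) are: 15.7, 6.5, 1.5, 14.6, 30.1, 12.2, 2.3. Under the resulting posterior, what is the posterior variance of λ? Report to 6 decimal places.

With a Gamma(shape α, rate β) prior on the exponential rate λ, the posterior after n observations with total T = Σxᵢ is Gamma(α+n, β+T).
Sum of observations T = 82.9 minutes; n = 7.
Posterior: Gamma(9.0+7, 4.7+82.9) = Gamma(16.0, 87.6).
Var = α/β² = 0.002085.

0.002085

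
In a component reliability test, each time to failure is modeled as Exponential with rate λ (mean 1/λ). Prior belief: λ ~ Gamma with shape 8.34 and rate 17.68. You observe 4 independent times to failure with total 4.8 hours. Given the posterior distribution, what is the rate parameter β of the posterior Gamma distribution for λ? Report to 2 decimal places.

22.48

With a Gamma(shape α, rate β) prior on the exponential rate λ, the posterior after n observations with total T = Σxᵢ is Gamma(α+n, β+T).
Posterior: Gamma(8.34+4, 17.68+4.8) = Gamma(12.34, 22.48).
Posterior β = 22.48.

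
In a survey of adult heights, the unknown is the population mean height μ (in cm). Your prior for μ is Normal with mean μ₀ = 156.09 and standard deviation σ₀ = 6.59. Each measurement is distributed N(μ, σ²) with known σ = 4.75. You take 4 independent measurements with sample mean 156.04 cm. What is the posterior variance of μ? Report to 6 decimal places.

For Normal data with known variance σ², a Normal(μ₀, σ₀²) prior on μ is conjugate. Posterior precision = 1/σ₀² + n/σ²; posterior mean is the precision-weighted average of μ₀ and x̄.
σ₀² = 6.59² = 43.4281, σ² = 4.75² = 22.5625; σ² + n·σ₀² = 22.5625 + 4·43.4281 = 196.2749.
Posterior precision = 1/σ₀² + n/σ² = 1/43.4281 + 4/22.5625 = (σ² + n·σ₀²)/(σ₀²σ²) = 196.2749/(43.4281·22.5625); posterior variance σₙ² = σ₀²σ²/(σ² + n·σ₀²) = 43.4281·22.5625/196.2749 = 4.992215.

4.992215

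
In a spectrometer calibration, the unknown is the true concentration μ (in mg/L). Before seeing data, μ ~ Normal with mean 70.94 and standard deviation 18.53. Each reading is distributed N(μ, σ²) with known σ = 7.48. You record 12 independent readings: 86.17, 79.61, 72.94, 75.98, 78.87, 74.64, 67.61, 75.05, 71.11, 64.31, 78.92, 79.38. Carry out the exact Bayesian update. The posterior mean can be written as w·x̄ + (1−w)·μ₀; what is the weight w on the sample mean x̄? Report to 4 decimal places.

0.9866

For Normal data with known variance σ², a Normal(μ₀, σ₀²) prior on μ is conjugate. Posterior precision = 1/σ₀² + n/σ²; posterior mean is the precision-weighted average of μ₀ and x̄.
σ₀² = 18.53² = 343.3609, σ² = 7.48² = 55.9504. Prior precision 1/σ₀² = 1/343.3609; data precision n/σ² = 12/55.9504.
w = (n/σ²)/(1/σ₀² + n/σ²) = n·σ₀²/(σ² + n·σ₀²) = 12·343.3609/(55.9504 + 12·343.3609) = 4120.3308/4176.2812 = 0.9866.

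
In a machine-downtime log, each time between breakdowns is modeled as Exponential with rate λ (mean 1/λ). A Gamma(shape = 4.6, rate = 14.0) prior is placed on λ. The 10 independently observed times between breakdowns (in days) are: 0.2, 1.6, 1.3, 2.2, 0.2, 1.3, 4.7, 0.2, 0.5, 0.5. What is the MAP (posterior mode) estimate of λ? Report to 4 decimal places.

With a Gamma(shape α, rate β) prior on the exponential rate λ, the posterior after n observations with total T = Σxᵢ is Gamma(α+n, β+T).
Sum of observations T = 12.7 days; n = 10.
Posterior: Gamma(4.6+10, 14.0+12.7) = Gamma(14.6, 26.7).
Mode = (α−1)/β = 0.5094.

0.5094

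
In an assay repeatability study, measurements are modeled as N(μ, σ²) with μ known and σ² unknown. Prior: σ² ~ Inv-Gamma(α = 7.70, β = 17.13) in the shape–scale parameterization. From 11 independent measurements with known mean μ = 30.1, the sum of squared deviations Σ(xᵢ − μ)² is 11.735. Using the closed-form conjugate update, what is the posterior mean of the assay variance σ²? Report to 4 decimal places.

1.8850

With known mean μ and an Inverse-Gamma(α, β) prior on σ², the Normal likelihood is conjugate: posterior is Inv-Gamma(α + n/2, β + Σ(xᵢ−μ)²/2).
Posterior: Inv-Gamma(7.70 + 11/2, 17.13 + 11.735/2) = Inv-Gamma(13.20, 22.9975).
E[σ²|data] = β/(α−1) = 22.9975/12.20 = 1.8850.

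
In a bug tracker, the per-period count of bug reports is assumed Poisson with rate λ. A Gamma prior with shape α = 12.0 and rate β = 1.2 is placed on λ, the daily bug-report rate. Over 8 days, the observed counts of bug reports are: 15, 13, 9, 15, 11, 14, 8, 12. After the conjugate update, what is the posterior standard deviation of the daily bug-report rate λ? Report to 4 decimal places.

With a Gamma(shape α, rate β) prior, the Poisson likelihood is conjugate: the posterior is Gamma(α + ΣXᵢ, β + n).
Sum of counts S = 97 over n = 8 days.
Posterior: Gamma(α+S, β+n) = Gamma(12.0+97, 1.2+8) = Gamma(109.0, 9.2).
SD = √α/β = √109.0/9.2 = 1.1348.

1.1348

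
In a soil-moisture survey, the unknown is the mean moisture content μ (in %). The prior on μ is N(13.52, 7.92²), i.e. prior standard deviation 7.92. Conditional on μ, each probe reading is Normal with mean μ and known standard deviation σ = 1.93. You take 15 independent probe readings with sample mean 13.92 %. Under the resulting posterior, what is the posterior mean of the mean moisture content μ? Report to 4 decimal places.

13.9184

For Normal data with known variance σ², a Normal(μ₀, σ₀²) prior on μ is conjugate. Posterior precision = 1/σ₀² + n/σ²; posterior mean is the precision-weighted average of μ₀ and x̄.
n·x̄ = 15·13.92 = 208.8.
σ₀² = 7.92² = 62.7264, σ² = 1.93² = 3.7249; σ² + n·σ₀² = 3.7249 + 15·62.7264 = 944.6209.
Posterior mean = (μ₀/σ₀² + n·x̄/σ²)/(1/σ₀² + n/σ²) = (σ²·μ₀ + σ₀²·n·x̄)/(σ² + n·σ₀²) = (3.7249·13.52 + 62.7264·208.8)/944.6209 = 13147.632968/944.6209 = 13.9184.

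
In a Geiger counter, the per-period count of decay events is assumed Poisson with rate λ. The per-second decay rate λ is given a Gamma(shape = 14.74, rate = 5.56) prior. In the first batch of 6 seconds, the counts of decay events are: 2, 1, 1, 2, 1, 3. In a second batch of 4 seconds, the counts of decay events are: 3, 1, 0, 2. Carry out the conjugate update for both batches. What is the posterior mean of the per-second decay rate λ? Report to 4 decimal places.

With a Gamma(shape α, rate β) prior, the Poisson likelihood is conjugate: the posterior is Gamma(α + ΣXᵢ, β + n).
Batch 1: sum of counts S = 10 over n = 6 seconds.
After batch 1: Gamma(α+S, β+n) = Gamma(14.74+10, 5.56+6) = Gamma(24.74, 11.56).
Batch 2: sum of counts S = 6 over n = 4 seconds.
After batch 2: Gamma(α+S, β+n) = Gamma(24.74+6, 11.56+4) = Gamma(30.74, 15.56).
Posterior mean = α/β = 30.74/15.56 = 1.9756.

1.9756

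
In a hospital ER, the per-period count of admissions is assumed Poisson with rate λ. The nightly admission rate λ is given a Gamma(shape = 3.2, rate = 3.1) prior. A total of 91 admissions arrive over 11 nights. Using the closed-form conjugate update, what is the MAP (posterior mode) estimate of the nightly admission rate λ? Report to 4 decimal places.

With a Gamma(shape α, rate β) prior, the Poisson likelihood is conjugate: the posterior is Gamma(α + ΣXᵢ, β + n).
Posterior: Gamma(α+S, β+n) = Gamma(3.2+91, 3.1+11) = Gamma(94.2, 14.1).
Mode of Gamma(α,β) for α≥1 is (α−1)/β = 93.2/14.1 = 6.6099.

6.6099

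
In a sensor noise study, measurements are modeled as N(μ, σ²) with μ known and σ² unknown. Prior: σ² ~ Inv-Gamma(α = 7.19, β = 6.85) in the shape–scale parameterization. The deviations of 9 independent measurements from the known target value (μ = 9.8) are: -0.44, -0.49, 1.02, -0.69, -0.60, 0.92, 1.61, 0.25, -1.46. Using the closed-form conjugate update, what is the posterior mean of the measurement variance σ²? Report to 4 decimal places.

With known mean μ and an Inverse-Gamma(α, β) prior on σ², the Normal likelihood is conjugate: posterior is Inv-Gamma(α + n/2, β + Σ(xᵢ−μ)²/2).
Σ(xᵢ−μ)² = (-0.44)² + (-0.49)² + (1.02)² + (-0.69)² + (-0.60)² + (0.92)² + (1.61)² + (0.25)² + (-1.46)² = 7.9428.
Posterior: Inv-Gamma(7.19 + 9/2, 6.85 + 7.9428/2) = Inv-Gamma(11.69, 10.82140).
E[σ²|data] = β/(α−1) = 10.82140/10.69 = 1.0123.

1.0123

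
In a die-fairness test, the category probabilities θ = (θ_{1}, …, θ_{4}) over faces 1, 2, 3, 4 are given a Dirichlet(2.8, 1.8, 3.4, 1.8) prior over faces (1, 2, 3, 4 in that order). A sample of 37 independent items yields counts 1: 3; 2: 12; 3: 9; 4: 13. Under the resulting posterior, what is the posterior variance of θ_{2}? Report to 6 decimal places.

0.004350

The Dirichlet prior is conjugate to the Multinomial likelihood: each posterior αⱼ = prior αⱼ + observed count nⱼ.
Posterior concentration: (5.8, 13.8, 12.4, 14.8), total = 46.8.
Var[θ_j] = α_j(Σα−α_j)/((Σα)²(Σα+1)) = 13.8·33.0/(46.8²·47.8) = 0.004350.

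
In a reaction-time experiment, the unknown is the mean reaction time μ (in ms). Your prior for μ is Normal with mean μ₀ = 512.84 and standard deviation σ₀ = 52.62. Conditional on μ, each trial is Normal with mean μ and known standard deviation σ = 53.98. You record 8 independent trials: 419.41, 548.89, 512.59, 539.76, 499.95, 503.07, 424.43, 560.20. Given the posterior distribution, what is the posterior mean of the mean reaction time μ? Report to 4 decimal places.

502.4096

For Normal data with known variance σ², a Normal(μ₀, σ₀²) prior on μ is conjugate. Posterior precision = 1/σ₀² + n/σ²; posterior mean is the precision-weighted average of μ₀ and x̄.
Σxᵢ = 419.41 + 548.89 + 512.59 + 539.76 + 499.95 + 503.07 + 424.43 + 560.20 = 4008.3, so n·x̄ = 4008.3.
σ₀² = 52.62² = 2768.8644, σ² = 53.98² = 2913.8404; σ² + n·σ₀² = 2913.8404 + 8·2768.8644 = 25064.7556.
Posterior mean = (μ₀/σ₀² + n·x̄/σ²)/(1/σ₀² + n/σ²) = (σ²·μ₀ + σ₀²·n·x̄)/(σ² + n·σ₀²) = (2913.8404·512.84 + 2768.8644·4008.3)/25064.7556 = 12592773.085256/25064.7556 = 502.4096.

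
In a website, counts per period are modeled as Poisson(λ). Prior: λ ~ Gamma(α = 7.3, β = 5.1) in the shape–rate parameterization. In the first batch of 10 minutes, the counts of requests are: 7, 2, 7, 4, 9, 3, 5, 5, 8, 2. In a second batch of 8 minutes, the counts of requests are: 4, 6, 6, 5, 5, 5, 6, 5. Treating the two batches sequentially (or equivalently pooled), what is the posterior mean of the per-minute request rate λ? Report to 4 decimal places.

4.3853

With a Gamma(shape α, rate β) prior, the Poisson likelihood is conjugate: the posterior is Gamma(α + ΣXᵢ, β + n).
Batch 1: sum of counts S = 52 over n = 10 minutes.
After batch 1: Gamma(α+S, β+n) = Gamma(7.3+52, 5.1+10) = Gamma(59.3, 15.1).
Batch 2: sum of counts S = 42 over n = 8 minutes.
After batch 2: Gamma(α+S, β+n) = Gamma(59.3+42, 15.1+8) = Gamma(101.3, 23.1).
Posterior mean = α/β = 101.3/23.1 = 4.3853.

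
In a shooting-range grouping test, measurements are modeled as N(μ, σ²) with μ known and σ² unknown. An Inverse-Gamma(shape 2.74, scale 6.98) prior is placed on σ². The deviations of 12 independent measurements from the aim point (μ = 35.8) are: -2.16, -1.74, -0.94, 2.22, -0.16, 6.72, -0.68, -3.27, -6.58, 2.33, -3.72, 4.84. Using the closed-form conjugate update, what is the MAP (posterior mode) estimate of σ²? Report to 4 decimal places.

With known mean μ and an Inverse-Gamma(α, β) prior on σ², the Normal likelihood is conjugate: posterior is Inv-Gamma(α + n/2, β + Σ(xᵢ−μ)²/2).
Σ(xᵢ−μ)² = (-2.16)² + (-1.74)² + (-0.94)² + (2.22)² + (-0.16)² + (6.72)² + (-0.68)² + (-3.27)² + (-6.58)² + (2.33)² + (-3.72)² + (4.84)² = 155.8338.
Posterior: Inv-Gamma(2.74 + 12/2, 6.98 + 155.8338/2) = Inv-Gamma(8.74, 84.89690).
Mode = β/(α+1) = 84.89690/9.74 = 8.7163.

8.7163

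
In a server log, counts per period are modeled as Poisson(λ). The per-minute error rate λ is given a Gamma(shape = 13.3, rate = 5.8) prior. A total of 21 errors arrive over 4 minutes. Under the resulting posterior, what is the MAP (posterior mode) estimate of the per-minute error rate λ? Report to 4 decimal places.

3.3980

With a Gamma(shape α, rate β) prior, the Poisson likelihood is conjugate: the posterior is Gamma(α + ΣXᵢ, β + n).
Posterior: Gamma(α+S, β+n) = Gamma(13.3+21, 5.8+4) = Gamma(34.3, 9.8).
Mode of Gamma(α,β) for α≥1 is (α−1)/β = 33.3/9.8 = 3.3980.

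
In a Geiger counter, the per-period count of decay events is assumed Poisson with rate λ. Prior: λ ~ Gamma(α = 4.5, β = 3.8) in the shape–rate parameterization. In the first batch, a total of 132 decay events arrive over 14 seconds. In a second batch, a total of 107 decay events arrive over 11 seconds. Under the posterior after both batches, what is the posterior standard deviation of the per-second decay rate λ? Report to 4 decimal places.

With a Gamma(shape α, rate β) prior, the Poisson likelihood is conjugate: the posterior is Gamma(α + ΣXᵢ, β + n).
After batch 1: Gamma(α+S, β+n) = Gamma(4.5+132, 3.8+14) = Gamma(136.5, 17.8).
After batch 2: Gamma(α+S, β+n) = Gamma(136.5+107, 17.8+11) = Gamma(243.5, 28.8).
SD = √α/β = √243.5/28.8 = 0.5418.

0.5418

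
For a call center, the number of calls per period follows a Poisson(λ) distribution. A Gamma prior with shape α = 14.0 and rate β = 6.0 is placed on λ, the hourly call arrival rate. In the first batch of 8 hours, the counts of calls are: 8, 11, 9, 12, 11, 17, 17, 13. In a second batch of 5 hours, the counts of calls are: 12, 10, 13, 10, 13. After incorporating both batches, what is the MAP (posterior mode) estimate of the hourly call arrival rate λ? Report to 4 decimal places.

8.8947

With a Gamma(shape α, rate β) prior, the Poisson likelihood is conjugate: the posterior is Gamma(α + ΣXᵢ, β + n).
Batch 1: sum of counts S = 98 over n = 8 hours.
After batch 1: Gamma(α+S, β+n) = Gamma(14.0+98, 6.0+8) = Gamma(112.0, 14.0).
Batch 2: sum of counts S = 58 over n = 5 hours.
After batch 2: Gamma(α+S, β+n) = Gamma(112.0+58, 14.0+5) = Gamma(170.0, 19.0).
Mode of Gamma(α,β) for α≥1 is (α−1)/β = 169.0/19.0 = 8.8947.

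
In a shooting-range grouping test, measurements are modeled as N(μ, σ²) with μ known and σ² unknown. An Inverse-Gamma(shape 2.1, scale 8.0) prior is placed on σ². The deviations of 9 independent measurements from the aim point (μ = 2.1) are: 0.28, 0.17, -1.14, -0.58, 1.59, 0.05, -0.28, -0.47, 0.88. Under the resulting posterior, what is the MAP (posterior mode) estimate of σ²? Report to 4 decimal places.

1.4044

With known mean μ and an Inverse-Gamma(α, β) prior on σ², the Normal likelihood is conjugate: posterior is Inv-Gamma(α + n/2, β + Σ(xᵢ−μ)²/2).
Σ(xᵢ−μ)² = (0.28)² + (0.17)² + (-1.14)² + (-0.58)² + (1.59)² + (0.05)² + (-0.28)² + (-0.47)² + (0.88)² = 5.3476.
Posterior: Inv-Gamma(2.1 + 9/2, 8.0 + 5.3476/2) = Inv-Gamma(6.60, 10.67380).
Mode = β/(α+1) = 10.67380/7.60 = 1.4044.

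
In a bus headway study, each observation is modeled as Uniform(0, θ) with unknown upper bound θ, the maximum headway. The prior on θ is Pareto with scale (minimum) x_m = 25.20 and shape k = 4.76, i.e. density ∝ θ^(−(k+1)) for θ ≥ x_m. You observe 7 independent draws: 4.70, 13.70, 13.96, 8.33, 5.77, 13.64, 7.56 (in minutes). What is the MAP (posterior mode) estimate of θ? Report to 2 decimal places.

25.20

A Pareto(scale x_m, shape k) prior on the upper bound θ of Uniform(0, θ) is conjugate: posterior is Pareto(max(x_m, max xᵢ), k + n).
Sample maximum = 13.96; prior scale x_m = 25.20 → posterior scale = max = 25.20.
Posterior shape = 4.76 + 7 = 11.76.
The Pareto density is decreasing on [x_m, ∞), so the mode is x_m = 25.20.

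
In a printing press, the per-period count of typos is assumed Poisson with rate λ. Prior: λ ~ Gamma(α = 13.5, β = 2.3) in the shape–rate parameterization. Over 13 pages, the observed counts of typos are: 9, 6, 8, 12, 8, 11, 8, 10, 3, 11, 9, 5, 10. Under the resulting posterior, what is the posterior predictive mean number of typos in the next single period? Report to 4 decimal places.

8.0719

With a Gamma(shape α, rate β) prior, the Poisson likelihood is conjugate: the posterior is Gamma(α + ΣXᵢ, β + n).
Sum of counts S = 110 over n = 13 pages.
Posterior: Gamma(α+S, β+n) = Gamma(13.5+110, 2.3+13) = Gamma(123.5, 15.3).
The predictive distribution for one future period is NegBinom with mean α/β = 8.0719.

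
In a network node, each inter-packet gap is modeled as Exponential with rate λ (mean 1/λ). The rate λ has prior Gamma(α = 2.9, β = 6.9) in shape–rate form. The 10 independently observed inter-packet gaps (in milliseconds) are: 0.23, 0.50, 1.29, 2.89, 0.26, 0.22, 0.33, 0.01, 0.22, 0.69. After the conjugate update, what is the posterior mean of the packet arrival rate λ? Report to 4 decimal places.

0.9527

With a Gamma(shape α, rate β) prior on the exponential rate λ, the posterior after n observations with total T = Σxᵢ is Gamma(α+n, β+T).
Sum of observations T = 6.64 milliseconds; n = 10.
Posterior: Gamma(2.9+10, 6.9+6.64) = Gamma(12.9, 13.54).
Posterior mean of λ = α/β = 12.9/13.54 = 0.9527.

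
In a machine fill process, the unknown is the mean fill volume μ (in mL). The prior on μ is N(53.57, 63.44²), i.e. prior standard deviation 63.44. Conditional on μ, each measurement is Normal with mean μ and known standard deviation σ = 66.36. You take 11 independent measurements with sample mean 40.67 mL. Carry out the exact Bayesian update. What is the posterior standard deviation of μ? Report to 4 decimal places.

19.0818

For Normal data with known variance σ², a Normal(μ₀, σ₀²) prior on μ is conjugate. Posterior precision = 1/σ₀² + n/σ²; posterior mean is the precision-weighted average of μ₀ and x̄.
σ₀² = 63.44² = 4024.6336, σ² = 66.36² = 4403.6496; σ² + n·σ₀² = 4403.6496 + 11·4024.6336 = 48674.6192.
Posterior precision = 1/σ₀² + n/σ² = 1/4024.6336 + 11/4403.6496 = (σ² + n·σ₀²)/(σ₀²σ²) = 48674.6192/(4024.6336·4403.6496); posterior variance σₙ² = σ₀²σ²/(σ² + n·σ₀²) = 4024.6336·4403.6496/48674.6192 = 364.113298.
Posterior SD = √σₙ² = √(4024.6336·4403.6496/48674.6192) = 19.0818.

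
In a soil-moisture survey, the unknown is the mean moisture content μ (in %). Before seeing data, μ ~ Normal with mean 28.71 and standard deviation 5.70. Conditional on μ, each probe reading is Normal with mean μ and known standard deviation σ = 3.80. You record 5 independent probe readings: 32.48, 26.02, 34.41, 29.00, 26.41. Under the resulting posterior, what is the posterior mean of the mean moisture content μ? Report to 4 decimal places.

29.5861

For Normal data with known variance σ², a Normal(μ₀, σ₀²) prior on μ is conjugate. Posterior precision = 1/σ₀² + n/σ²; posterior mean is the precision-weighted average of μ₀ and x̄.
Σxᵢ = 32.48 + 26.02 + 34.41 + 29.00 + 26.41 = 148.32, so n·x̄ = 148.32.
σ₀² = 5.70² = 32.49, σ² = 3.80² = 14.44; σ² + n·σ₀² = 14.44 + 5·32.49 = 176.89.
Posterior mean = (μ₀/σ₀² + n·x̄/σ²)/(1/σ₀² + n/σ²) = (σ²·μ₀ + σ₀²·n·x̄)/(σ² + n·σ₀²) = (14.44·28.71 + 32.49·148.32)/176.89 = 5233.4892/176.89 = 29.5861.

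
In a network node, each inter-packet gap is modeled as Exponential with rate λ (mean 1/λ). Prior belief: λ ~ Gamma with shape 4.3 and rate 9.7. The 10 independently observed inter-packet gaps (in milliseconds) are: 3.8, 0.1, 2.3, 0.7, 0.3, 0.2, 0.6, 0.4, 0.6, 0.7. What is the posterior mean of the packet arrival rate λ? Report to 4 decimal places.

0.7371

With a Gamma(shape α, rate β) prior on the exponential rate λ, the posterior after n observations with total T = Σxᵢ is Gamma(α+n, β+T).
Sum of observations T = 9.7 milliseconds; n = 10.
Posterior: Gamma(4.3+10, 9.7+9.7) = Gamma(14.3, 19.4).
Posterior mean of λ = α/β = 14.3/19.4 = 0.7371.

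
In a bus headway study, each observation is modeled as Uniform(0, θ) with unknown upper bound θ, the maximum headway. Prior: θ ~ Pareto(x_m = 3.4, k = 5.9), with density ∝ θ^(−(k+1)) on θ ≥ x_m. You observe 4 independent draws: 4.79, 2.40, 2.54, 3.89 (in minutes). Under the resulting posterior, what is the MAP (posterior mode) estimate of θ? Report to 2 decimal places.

4.79

A Pareto(scale x_m, shape k) prior on the upper bound θ of Uniform(0, θ) is conjugate: posterior is Pareto(max(x_m, max xᵢ), k + n).
Sample maximum = 4.79; prior scale x_m = 3.4 → posterior scale = max = 4.79.
Posterior shape = 5.9 + 4 = 9.9.
The Pareto density is decreasing on [x_m, ∞), so the mode is x_m = 4.79.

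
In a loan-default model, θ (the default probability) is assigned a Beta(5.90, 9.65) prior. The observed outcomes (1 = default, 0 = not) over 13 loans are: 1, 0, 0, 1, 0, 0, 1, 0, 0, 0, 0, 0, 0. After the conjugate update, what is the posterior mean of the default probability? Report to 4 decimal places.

0.3117

The Beta prior is conjugate to a Binomial/Bernoulli likelihood; the update adds successes to α and failures to β.
Posterior: Beta(α+k, β+n−k) = Beta(5.90+3, 9.65+10) = Beta(8.90, 19.65).
Posterior mean = α/(α+β) = 8.90/28.55 = 0.3117.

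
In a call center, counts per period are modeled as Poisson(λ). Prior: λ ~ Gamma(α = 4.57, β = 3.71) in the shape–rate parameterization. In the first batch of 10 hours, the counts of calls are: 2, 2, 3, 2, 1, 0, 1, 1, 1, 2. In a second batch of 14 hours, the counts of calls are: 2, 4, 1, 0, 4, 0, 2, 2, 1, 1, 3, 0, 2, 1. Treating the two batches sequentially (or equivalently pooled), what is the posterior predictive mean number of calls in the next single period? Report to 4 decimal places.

With a Gamma(shape α, rate β) prior, the Poisson likelihood is conjugate: the posterior is Gamma(α + ΣXᵢ, β + n).
Batch 1: sum of counts S = 15 over n = 10 hours.
After batch 1: Gamma(α+S, β+n) = Gamma(4.57+15, 3.71+10) = Gamma(19.57, 13.71).
Batch 2: sum of counts S = 23 over n = 14 hours.
After batch 2: Gamma(α+S, β+n) = Gamma(19.57+23, 13.71+14) = Gamma(42.57, 27.71).
The predictive distribution for one future period is NegBinom with mean α/β = 1.5363.

1.5363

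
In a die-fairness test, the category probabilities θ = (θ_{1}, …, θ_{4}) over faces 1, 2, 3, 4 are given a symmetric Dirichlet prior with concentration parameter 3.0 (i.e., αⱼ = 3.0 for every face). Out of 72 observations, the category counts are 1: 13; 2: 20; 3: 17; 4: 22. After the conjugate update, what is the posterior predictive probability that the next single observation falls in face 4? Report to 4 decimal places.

The Dirichlet prior is conjugate to the Multinomial likelihood: each posterior αⱼ = prior αⱼ + observed count nⱼ.
Posterior concentration: (16.0, 23.0, 20.0, 25.0), total = 84.0.
P(next = 4 | data) = α_{4}/Σα = 0.2976.

0.2976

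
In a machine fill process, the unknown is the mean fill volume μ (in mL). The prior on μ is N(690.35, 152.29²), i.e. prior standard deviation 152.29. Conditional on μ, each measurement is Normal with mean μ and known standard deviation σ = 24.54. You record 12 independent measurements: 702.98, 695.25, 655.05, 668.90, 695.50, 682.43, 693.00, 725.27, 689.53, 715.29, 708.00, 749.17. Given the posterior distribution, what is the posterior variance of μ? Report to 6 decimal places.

50.075944

For Normal data with known variance σ², a Normal(μ₀, σ₀²) prior on μ is conjugate. Posterior precision = 1/σ₀² + n/σ²; posterior mean is the precision-weighted average of μ₀ and x̄.
σ₀² = 152.29² = 23192.2441, σ² = 24.54² = 602.2116; σ² + n·σ₀² = 602.2116 + 12·23192.2441 = 278909.1408.
Posterior precision = 1/σ₀² + n/σ² = 1/23192.2441 + 12/602.2116 = (σ² + n·σ₀²)/(σ₀²σ²) = 278909.1408/(23192.2441·602.2116); posterior variance σₙ² = σ₀²σ²/(σ² + n·σ₀²) = 23192.2441·602.2116/278909.1408 = 50.075944.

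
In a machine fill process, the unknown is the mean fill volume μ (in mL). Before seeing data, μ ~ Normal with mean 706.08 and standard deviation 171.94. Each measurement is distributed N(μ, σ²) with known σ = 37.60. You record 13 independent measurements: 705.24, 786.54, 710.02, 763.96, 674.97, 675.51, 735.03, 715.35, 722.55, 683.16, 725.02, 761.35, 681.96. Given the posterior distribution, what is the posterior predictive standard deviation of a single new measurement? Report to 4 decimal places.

39.0143

For Normal data with known variance σ², a Normal(μ₀, σ₀²) prior on μ is conjugate. Posterior precision = 1/σ₀² + n/σ²; posterior mean is the precision-weighted average of μ₀ and x̄.
σ₀² = 171.94² = 29563.3636, σ² = 37.60² = 1413.76; σ² + n·σ₀² = 1413.76 + 13·29563.3636 = 385737.4868.
Posterior precision = 1/σ₀² + n/σ² = 1/29563.3636 + 13/1413.76 = (σ² + n·σ₀²)/(σ₀²σ²) = 385737.4868/(29563.3636·1413.76); posterior variance σₙ² = σ₀²σ²/(σ² + n·σ₀²) = 29563.3636·1413.76/385737.4868 = 108.352189.
Predictive variance for one new observation = σₙ² + σ² = 29563.3636·1413.76/385737.4868 + 1413.76 = σ²·(σ₀² + 385737.4868)/385737.4868 = 1413.76·415300.8504/385737.4868 = 1522.112189; SD = √(1413.76·415300.8504/385737.4868) = 39.0143.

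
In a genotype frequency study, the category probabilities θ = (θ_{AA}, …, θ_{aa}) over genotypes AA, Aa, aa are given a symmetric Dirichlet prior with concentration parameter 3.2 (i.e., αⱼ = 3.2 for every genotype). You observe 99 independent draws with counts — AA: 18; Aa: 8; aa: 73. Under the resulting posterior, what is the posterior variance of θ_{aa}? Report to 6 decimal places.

The Dirichlet prior is conjugate to the Multinomial likelihood: each posterior αⱼ = prior αⱼ + observed count nⱼ.
Posterior concentration: (21.2, 11.2, 76.2), total = 108.6.
Var[θ_j] = α_j(Σα−α_j)/((Σα)²(Σα+1)) = 76.2·32.4/(108.6²·109.6) = 0.001910.

0.001910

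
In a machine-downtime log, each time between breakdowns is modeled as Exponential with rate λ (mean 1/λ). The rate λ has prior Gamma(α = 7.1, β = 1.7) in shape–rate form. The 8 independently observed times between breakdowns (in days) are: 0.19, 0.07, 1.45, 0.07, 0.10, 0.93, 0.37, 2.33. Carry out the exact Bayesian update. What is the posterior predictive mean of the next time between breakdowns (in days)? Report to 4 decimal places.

With a Gamma(shape α, rate β) prior on the exponential rate λ, the posterior after n observations with total T = Σxᵢ is Gamma(α+n, β+T).
Sum of observations T = 5.51 days; n = 8.
Posterior: Gamma(7.1+8, 1.7+5.51) = Gamma(15.1, 7.21).
The predictive distribution for the next observation is Lomax; its mean is β/(α−1) = 7.21/14.1 = 0.5113.

0.5113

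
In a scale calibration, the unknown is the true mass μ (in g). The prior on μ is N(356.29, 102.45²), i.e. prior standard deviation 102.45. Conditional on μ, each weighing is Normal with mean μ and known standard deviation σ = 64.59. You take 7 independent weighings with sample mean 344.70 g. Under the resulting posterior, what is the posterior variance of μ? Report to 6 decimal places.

For Normal data with known variance σ², a Normal(μ₀, σ₀²) prior on μ is conjugate. Posterior precision = 1/σ₀² + n/σ²; posterior mean is the precision-weighted average of μ₀ and x̄.
σ₀² = 102.45² = 10496.0025, σ² = 64.59² = 4171.8681; σ² + n·σ₀² = 4171.8681 + 7·10496.0025 = 77643.8856.
Posterior precision = 1/σ₀² + n/σ² = 1/10496.0025 + 7/4171.8681 = (σ² + n·σ₀²)/(σ₀²σ²) = 77643.8856/(10496.0025·4171.8681); posterior variance σₙ² = σ₀²σ²/(σ² + n·σ₀²) = 10496.0025·4171.8681/77643.8856 = 563.958613.

563.958613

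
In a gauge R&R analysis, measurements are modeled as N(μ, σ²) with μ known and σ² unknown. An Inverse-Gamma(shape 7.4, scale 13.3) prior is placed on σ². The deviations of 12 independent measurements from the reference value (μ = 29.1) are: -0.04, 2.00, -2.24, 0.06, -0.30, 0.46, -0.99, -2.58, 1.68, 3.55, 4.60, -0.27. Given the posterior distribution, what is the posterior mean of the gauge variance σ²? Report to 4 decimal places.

3.2346

With known mean μ and an Inverse-Gamma(α, β) prior on σ², the Normal likelihood is conjugate: posterior is Inv-Gamma(α + n/2, β + Σ(xᵢ−μ)²/2).
Σ(xᵢ−μ)² = (-0.04)² + (2.00)² + (-2.24)² + (0.06)² + (-0.30)² + (0.46)² + (-0.99)² + (-2.58)² + (1.68)² + (3.55)² + (4.60)² + (-0.27)² = 53.6187.
Posterior: Inv-Gamma(7.4 + 12/2, 13.3 + 53.6187/2) = Inv-Gamma(13.40, 40.10935).
E[σ²|data] = β/(α−1) = 40.10935/12.40 = 3.2346.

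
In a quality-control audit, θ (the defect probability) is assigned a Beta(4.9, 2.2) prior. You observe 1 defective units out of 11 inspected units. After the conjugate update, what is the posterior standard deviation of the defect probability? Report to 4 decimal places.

0.1073

The Beta prior is conjugate to a Binomial/Bernoulli likelihood; the update adds successes to α and failures to β.
Posterior: Beta(α+k, β+n−k) = Beta(4.9+1, 2.2+10) = Beta(5.9, 12.2).
Var = αβ/((α+β)²(α+β+1)) = 5.9·12.2/(18.1²·19.1) = 0.01150327; SD = √0.01150327 = 0.1073.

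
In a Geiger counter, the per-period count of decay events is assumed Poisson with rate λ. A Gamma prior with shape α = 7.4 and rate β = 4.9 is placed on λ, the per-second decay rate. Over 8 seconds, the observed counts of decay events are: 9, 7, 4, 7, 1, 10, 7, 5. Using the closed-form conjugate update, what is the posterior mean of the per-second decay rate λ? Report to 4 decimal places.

4.4496

With a Gamma(shape α, rate β) prior, the Poisson likelihood is conjugate: the posterior is Gamma(α + ΣXᵢ, β + n).
Sum of counts S = 50 over n = 8 seconds.
Posterior: Gamma(α+S, β+n) = Gamma(7.4+50, 4.9+8) = Gamma(57.4, 12.9).
Posterior mean = α/β = 57.4/12.9 = 4.4496.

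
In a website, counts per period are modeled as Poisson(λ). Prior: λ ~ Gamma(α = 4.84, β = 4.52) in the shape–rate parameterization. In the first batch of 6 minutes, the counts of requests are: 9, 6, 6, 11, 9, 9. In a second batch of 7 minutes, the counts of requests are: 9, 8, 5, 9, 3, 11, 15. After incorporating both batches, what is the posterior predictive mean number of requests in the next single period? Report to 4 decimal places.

With a Gamma(shape α, rate β) prior, the Poisson likelihood is conjugate: the posterior is Gamma(α + ΣXᵢ, β + n).
Batch 1: sum of counts S = 50 over n = 6 minutes.
After batch 1: Gamma(α+S, β+n) = Gamma(4.84+50, 4.52+6) = Gamma(54.84, 10.52).
Batch 2: sum of counts S = 60 over n = 7 minutes.
After batch 2: Gamma(α+S, β+n) = Gamma(54.84+60, 10.52+7) = Gamma(114.84, 17.52).
The predictive distribution for one future period is NegBinom with mean α/β = 6.5548.

6.5548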